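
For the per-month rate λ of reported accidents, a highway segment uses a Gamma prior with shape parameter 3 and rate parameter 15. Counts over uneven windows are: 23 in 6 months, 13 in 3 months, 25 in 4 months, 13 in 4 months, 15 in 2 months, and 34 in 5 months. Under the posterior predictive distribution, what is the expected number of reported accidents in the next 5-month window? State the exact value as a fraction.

210/13

Total count: 23 + 13 + 25 + 13 + 15 + 34 = 123.
Total exposure: 6 + 3 + 4 + 4 + 2 + 5 = 24 months.
Posterior: α' = 3 + 123 = 126, β' = 15 + 24 = 39.
Predictive mean over a 5-month window = T·E[λ|data] = 5·126/39 = 210/13.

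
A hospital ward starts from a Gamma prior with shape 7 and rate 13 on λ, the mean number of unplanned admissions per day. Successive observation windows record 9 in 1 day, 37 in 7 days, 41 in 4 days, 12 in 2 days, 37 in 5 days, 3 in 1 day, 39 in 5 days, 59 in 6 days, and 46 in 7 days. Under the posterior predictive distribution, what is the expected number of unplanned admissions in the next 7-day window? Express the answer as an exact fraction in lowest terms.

Total count: 9 + 37 + 41 + 12 + 37 + 3 + 39 + 59 + 46 = 283.
Total exposure: 1 + 7 + 4 + 2 + 5 + 1 + 5 + 6 + 7 = 38 days.
By Gamma–Poisson conjugacy, the posterior is Gamma(α + Σx, β + Σt) = Gamma(7 + 283, 13 + 38) = Gamma(290, 51).
Predictive mean over a 7-day window = T·E[λ|data] = 7·290/51 = 2030/51.

2030/51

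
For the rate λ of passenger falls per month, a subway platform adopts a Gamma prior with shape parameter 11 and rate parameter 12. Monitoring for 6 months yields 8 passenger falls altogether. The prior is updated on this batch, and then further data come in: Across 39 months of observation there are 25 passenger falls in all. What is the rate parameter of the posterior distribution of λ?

Total count 8 over total exposure 6 months.
After the first batch: Gamma(11 + 8, 12 + 6) = Gamma(19, 18).
Total count 25 over total exposure 39 months.
After the second batch: Gamma(19 + 25, 18 + 39) = Gamma(44, 57).

57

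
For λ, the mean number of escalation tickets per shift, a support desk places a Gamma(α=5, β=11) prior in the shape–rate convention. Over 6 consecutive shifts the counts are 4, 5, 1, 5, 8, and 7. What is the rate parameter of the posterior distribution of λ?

Total count: 4 + 5 + 1 + 5 + 8 + 7 = 30.
Total exposure: 6 shifts.
Conjugate update: add total count to the shape and total exposure to the rate, giving Gamma(35, 17).

17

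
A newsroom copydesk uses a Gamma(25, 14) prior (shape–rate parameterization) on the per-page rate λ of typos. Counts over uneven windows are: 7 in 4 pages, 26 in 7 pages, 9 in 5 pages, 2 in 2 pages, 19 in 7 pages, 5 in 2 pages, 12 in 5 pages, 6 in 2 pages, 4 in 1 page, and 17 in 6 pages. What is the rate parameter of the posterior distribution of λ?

55

Total count: 7 + 26 + 9 + 2 + 19 + 5 + 12 + 6 + 4 + 17 = 107.
Total exposure: 4 + 7 + 5 + 2 + 7 + 2 + 5 + 2 + 1 + 6 = 41 pages.
Gamma(α, β) with Poisson data over total exposure Σt gives posterior Gamma(α+Σx, β+Σt) = Gamma(132, 55).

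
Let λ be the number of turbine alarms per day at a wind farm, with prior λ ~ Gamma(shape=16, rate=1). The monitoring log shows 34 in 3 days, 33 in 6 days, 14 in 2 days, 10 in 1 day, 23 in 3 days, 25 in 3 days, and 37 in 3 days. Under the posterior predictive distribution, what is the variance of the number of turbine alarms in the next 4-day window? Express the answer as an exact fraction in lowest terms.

4992/121

Total count: 34 + 33 + 14 + 10 + 23 + 25 + 37 = 176.
Total exposure: 3 + 6 + 2 + 1 + 3 + 3 + 3 = 21 days.
Gamma(α, β) with Poisson data over total exposure Σt gives posterior Gamma(α+Σx, β+Σt) = Gamma(192, 22).
The posterior predictive for a window of length T is Negative Binomial with variance T·α'·(β'+T)/β'² = 4·192·26/484 = 4992/121.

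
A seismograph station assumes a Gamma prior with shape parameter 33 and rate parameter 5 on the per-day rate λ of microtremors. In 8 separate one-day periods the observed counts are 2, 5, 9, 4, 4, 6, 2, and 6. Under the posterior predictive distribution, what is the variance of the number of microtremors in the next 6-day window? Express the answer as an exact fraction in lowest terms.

8094/169

Total count: 2 + 5 + 9 + 4 + 4 + 6 + 2 + 6 = 38.
Total exposure: 8 days.
The Gamma prior is conjugate for the Poisson rate, so λ | data ~ Gamma(33+38, 5+8) = Gamma(71, 13).
The posterior predictive for a window of length T is Negative Binomial with variance T·α'·(β'+T)/β'² = 6·71·19/169 = 8094/169.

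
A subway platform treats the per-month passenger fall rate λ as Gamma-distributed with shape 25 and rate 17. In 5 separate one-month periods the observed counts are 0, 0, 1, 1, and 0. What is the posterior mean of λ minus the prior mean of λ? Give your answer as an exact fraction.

-91/374

Total count: 0 + 0 + 1 + 1 + 0 = 2.
Total exposure: 5 months.
Posterior: α' = 25 + 2 = 27, β' = 17 + 5 = 22.
Posterior mean = 27/22 = 27/22; prior mean = 25/17 = 25/17. Difference = 27/22 − 25/17 = -91/374.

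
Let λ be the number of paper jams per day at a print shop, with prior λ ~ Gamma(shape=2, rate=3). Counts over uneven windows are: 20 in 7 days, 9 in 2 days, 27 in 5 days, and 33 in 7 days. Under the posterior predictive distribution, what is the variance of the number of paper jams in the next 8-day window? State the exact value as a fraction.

364/9

Total count: 20 + 9 + 27 + 33 = 89.
Total exposure: 7 + 2 + 5 + 7 = 21 days.
The Gamma prior is conjugate for the Poisson rate, so λ | data ~ Gamma(2+89, 3+21) = Gamma(91, 24).
The posterior predictive for a window of length T is Negative Binomial with variance T·α'·(β'+T)/β'² = 8·91·32/576 = 364/9.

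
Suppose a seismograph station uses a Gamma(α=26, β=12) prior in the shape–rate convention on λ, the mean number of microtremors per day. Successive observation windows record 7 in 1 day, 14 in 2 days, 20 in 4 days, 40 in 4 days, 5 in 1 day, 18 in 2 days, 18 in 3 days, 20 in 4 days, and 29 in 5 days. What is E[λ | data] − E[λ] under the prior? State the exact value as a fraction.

172/57

Total count: 7 + 14 + 20 + 40 + 5 + 18 + 18 + 20 + 29 = 171.
Total exposure: 1 + 2 + 4 + 4 + 1 + 2 + 3 + 4 + 5 = 26 days.
Conjugate update: add total count to the shape and total exposure to the rate, giving Gamma(197, 38).
Posterior mean = 197/38 = 197/38; prior mean = 26/12 = 13/6. Difference = 197/38 − 13/6 = 172/57.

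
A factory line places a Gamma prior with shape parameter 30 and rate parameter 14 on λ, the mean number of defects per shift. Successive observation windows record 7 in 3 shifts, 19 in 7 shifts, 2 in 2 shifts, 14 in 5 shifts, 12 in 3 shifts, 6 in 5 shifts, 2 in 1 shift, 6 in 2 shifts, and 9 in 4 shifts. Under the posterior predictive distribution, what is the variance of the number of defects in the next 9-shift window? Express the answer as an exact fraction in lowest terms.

Total count: 7 + 19 + 2 + 14 + 12 + 6 + 2 + 6 + 9 = 77.
Total exposure: 3 + 7 + 2 + 5 + 3 + 5 + 1 + 2 + 4 = 32 shifts.
Gamma(α, β) with Poisson data over total exposure Σt gives posterior Gamma(α+Σx, β+Σt) = Gamma(107, 46).
The posterior predictive for a window of length T is Negative Binomial with variance T·α'·(β'+T)/β'² = 9·107·55/2116 = 52965/2116.

52965/2116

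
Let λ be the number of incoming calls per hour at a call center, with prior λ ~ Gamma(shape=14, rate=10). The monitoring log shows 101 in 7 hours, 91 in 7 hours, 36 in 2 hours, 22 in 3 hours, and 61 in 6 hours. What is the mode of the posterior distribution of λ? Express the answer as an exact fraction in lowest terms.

324/35

Total count: 101 + 91 + 36 + 22 + 61 = 311.
Total exposure: 7 + 7 + 2 + 3 + 6 = 25 hours.
Gamma(α, β) with Poisson data over total exposure Σt gives posterior Gamma(α+Σx, β+Σt) = Gamma(325, 35).
Posterior mode = (α'−1)/β' = 324/35.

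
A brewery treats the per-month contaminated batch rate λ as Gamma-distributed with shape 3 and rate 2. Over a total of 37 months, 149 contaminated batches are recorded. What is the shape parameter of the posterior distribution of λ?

Total count 149 over total exposure 37 months.
Conjugate update: add total count to the shape and total exposure to the rate, giving Gamma(152, 39).

152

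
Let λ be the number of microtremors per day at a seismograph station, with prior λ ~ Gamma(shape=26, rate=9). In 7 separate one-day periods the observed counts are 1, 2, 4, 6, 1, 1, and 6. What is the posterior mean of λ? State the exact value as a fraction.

47/16

Total count: 1 + 2 + 4 + 6 + 1 + 1 + 6 = 21.
Total exposure: 7 days.
Gamma(α, β) with Poisson data over total exposure Σt gives posterior Gamma(α+Σx, β+Σt) = Gamma(47, 16).
Posterior mean = α'/β' = 47/16.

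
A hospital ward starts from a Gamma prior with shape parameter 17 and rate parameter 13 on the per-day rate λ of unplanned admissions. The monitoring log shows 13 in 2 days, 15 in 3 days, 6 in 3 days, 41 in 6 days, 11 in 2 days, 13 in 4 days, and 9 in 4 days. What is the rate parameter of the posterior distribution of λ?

37

Total count: 13 + 15 + 6 + 41 + 11 + 13 + 9 = 108.
Total exposure: 2 + 3 + 3 + 6 + 2 + 4 + 4 = 24 days.
Posterior: α' = 17 + 108 = 125, β' = 13 + 24 = 37.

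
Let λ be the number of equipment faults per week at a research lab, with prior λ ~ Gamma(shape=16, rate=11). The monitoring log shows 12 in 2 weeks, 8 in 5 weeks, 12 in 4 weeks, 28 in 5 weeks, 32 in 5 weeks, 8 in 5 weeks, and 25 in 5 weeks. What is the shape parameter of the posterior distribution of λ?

Total count: 12 + 8 + 12 + 28 + 32 + 8 + 25 = 125.
Total exposure: 2 + 5 + 4 + 5 + 5 + 5 + 5 = 31 weeks.
Posterior: α' = 16 + 125 = 141, β' = 11 + 31 = 42.

141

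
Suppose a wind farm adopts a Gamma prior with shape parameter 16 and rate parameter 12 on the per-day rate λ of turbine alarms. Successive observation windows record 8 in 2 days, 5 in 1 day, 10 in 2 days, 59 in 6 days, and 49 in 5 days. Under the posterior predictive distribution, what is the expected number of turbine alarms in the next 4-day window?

21

Total count: 8 + 5 + 10 + 59 + 49 = 131.
Total exposure: 2 + 1 + 2 + 6 + 5 = 16 days.
Gamma(α, β) with Poisson data over total exposure Σt gives posterior Gamma(α+Σx, β+Σt) = Gamma(147, 28).
Predictive mean over a 4-day window = T·E[λ|data] = 4·147/28 = 21.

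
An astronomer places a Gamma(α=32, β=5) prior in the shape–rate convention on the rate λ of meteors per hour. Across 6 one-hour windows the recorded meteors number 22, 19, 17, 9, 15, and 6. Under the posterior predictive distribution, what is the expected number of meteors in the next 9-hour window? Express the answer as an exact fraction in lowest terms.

1080/11

Total count: 22 + 19 + 17 + 9 + 15 + 6 = 88.
Total exposure: 6 hours.
By Gamma–Poisson conjugacy, the posterior is Gamma(α + Σx, β + Σt) = Gamma(32 + 88, 5 + 6) = Gamma(120, 11).
Predictive mean over a 9-hour window = T·E[λ|data] = 9·120/11 = 1080/11.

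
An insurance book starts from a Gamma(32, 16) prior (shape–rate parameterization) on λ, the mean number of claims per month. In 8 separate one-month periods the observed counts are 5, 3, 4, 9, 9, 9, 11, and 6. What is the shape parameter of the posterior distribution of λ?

88

Total count: 5 + 3 + 4 + 9 + 9 + 9 + 11 + 6 = 56.
Total exposure: 8 months.
By Gamma–Poisson conjugacy, the posterior is Gamma(α + Σx, β + Σt) = Gamma(32 + 56, 16 + 8) = Gamma(88, 24).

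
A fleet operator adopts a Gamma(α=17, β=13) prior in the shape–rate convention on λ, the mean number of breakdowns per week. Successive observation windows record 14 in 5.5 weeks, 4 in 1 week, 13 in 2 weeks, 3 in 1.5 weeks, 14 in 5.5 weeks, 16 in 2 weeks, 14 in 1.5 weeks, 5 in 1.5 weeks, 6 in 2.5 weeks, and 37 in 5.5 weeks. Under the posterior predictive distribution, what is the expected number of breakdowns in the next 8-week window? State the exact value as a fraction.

Total count: 14 + 4 + 13 + 3 + 14 + 16 + 14 + 5 + 6 + 37 = 126.
Total exposure: 5.5 + 1 + 2 + 1.5 + 5.5 + 2 + 1.5 + 1.5 + 2.5 + 5.5 = 28.5 weeks.
By Gamma–Poisson conjugacy, the posterior is Gamma(α + Σx, β + Σt) = Gamma(17 + 126, 13 + 28.5) = Gamma(143, 83/2).
Predictive mean over an 8-week window = T·E[λ|data] = 8·143/(83/2) = 2288/83.

2288/83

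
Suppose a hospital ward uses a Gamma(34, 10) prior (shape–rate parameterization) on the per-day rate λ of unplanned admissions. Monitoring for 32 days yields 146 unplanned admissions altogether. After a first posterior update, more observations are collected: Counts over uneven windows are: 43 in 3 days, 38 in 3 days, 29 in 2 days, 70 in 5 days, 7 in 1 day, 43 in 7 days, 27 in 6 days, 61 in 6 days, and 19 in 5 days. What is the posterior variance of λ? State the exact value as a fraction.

Total count 146 over total exposure 32 days.
After the first batch: Gamma(34 + 146, 10 + 32) = Gamma(180, 42).
Total count: 43 + 38 + 29 + 70 + 7 + 43 + 27 + 61 + 19 = 337.
Total exposure: 3 + 3 + 2 + 5 + 1 + 7 + 6 + 6 + 5 = 38 days.
After the second batch: Gamma(180 + 337, 42 + 38) = Gamma(517, 80).
Posterior variance = α'/β'² = 517/6400.

517/6400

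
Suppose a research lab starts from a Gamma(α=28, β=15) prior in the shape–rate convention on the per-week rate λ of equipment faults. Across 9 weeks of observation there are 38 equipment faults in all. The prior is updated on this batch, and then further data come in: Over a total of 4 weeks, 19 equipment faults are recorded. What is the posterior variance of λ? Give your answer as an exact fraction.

85/784

Total count 38 over total exposure 9 weeks.
After the first batch: Gamma(28 + 38, 15 + 9) = Gamma(66, 24).
Total count 19 over total exposure 4 weeks.
After the second batch: Gamma(66 + 19, 24 + 4) = Gamma(85, 28).
Posterior variance = α'/β'² = 85/784.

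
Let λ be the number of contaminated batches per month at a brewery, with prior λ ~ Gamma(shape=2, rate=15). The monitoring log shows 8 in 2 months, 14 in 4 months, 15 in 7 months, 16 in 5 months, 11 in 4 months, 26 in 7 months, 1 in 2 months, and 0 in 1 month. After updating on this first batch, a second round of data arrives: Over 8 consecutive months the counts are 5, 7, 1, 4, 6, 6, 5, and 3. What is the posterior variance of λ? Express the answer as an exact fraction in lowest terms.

Total count: 8 + 14 + 15 + 16 + 11 + 26 + 1 + 0 = 91.
Total exposure: 2 + 4 + 7 + 5 + 4 + 7 + 2 + 1 = 32 months.
After the first batch: Gamma(2 + 91, 15 + 32) = Gamma(93, 47).
Total count: 5 + 7 + 1 + 4 + 6 + 6 + 5 + 3 = 37.
Total exposure: 8 months.
After the second batch: Gamma(93 + 37, 47 + 8) = Gamma(130, 55).
Posterior variance = α'/β'² = 130/3025 = 26/605.

26/605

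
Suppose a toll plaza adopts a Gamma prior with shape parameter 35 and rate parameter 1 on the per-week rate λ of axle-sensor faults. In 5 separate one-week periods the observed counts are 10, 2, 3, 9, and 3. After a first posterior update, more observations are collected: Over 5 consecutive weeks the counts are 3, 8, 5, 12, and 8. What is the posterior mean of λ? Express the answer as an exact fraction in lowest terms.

98/11

Total count: 10 + 2 + 3 + 9 + 3 = 27.
Total exposure: 5 weeks.
After the first batch: Gamma(35 + 27, 1 + 5) = Gamma(62, 6).
Total count: 3 + 8 + 5 + 12 + 8 = 36.
Total exposure: 5 weeks.
After the second batch: Gamma(62 + 36, 6 + 5) = Gamma(98, 11).
Posterior mean = α'/β' = 98/11.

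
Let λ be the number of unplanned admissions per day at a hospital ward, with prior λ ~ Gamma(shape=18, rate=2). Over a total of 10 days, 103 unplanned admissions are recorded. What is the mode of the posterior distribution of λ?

Total count 103 over total exposure 10 days.
Conjugate update: add total count to the shape and total exposure to the rate, giving Gamma(121, 12).
Posterior mode = (α'−1)/β' = 120/12 = 10.

10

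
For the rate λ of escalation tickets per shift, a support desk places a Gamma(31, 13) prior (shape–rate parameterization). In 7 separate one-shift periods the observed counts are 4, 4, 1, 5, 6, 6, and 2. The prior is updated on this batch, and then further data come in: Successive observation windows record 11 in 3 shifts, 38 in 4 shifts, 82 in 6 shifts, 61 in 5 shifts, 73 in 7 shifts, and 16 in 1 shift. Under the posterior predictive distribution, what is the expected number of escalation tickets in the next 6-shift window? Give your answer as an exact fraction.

Total count: 4 + 4 + 1 + 5 + 6 + 6 + 2 = 28.
Total exposure: 7 shifts.
After the first batch: Gamma(31 + 28, 13 + 7) = Gamma(59, 20).
Total count: 11 + 38 + 82 + 61 + 73 + 16 = 281.
Total exposure: 3 + 4 + 6 + 5 + 7 + 1 = 26 shifts.
After the second batch: Gamma(59 + 281, 20 + 26) = Gamma(340, 46).
Predictive mean over a 6-shift window = T·E[λ|data] = 6·340/46 = 1020/23.

1020/23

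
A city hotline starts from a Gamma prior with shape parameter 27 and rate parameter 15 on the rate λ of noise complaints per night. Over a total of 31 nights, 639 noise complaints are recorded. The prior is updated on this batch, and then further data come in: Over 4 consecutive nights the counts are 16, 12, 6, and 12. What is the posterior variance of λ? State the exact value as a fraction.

178/625

Total count 639 over total exposure 31 nights.
After the first batch: Gamma(27 + 639, 15 + 31) = Gamma(666, 46).
Total count: 16 + 12 + 6 + 12 = 46.
Total exposure: 4 nights.
After the second batch: Gamma(666 + 46, 46 + 4) = Gamma(712, 50).
Posterior variance = α'/β'² = 712/2500 = 178/625.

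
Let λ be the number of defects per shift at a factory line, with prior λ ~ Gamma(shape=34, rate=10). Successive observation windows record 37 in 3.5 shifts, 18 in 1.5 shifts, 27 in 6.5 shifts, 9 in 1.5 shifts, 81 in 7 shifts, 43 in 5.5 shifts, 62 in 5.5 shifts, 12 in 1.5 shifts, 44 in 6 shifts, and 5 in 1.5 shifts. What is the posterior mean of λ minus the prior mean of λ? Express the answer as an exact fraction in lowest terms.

Total count: 37 + 18 + 27 + 9 + 81 + 43 + 62 + 12 + 44 + 5 = 338.
Total exposure: 3.5 + 1.5 + 6.5 + 1.5 + 7 + 5.5 + 5.5 + 1.5 + 6 + 1.5 = 40 shifts.
Gamma(α, β) with Poisson data over total exposure Σt gives posterior Gamma(α+Σx, β+Σt) = Gamma(372, 50).
Posterior mean = 372/50 = 186/25; prior mean = 34/10 = 17/5. Difference = 186/25 − 17/5 = 101/25.

101/25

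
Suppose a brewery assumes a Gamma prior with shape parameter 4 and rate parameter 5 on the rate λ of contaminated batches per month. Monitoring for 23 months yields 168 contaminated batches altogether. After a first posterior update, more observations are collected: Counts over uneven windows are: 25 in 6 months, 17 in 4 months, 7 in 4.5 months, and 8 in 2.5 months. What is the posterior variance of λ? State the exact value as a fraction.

Total count 168 over total exposure 23 months.
After the first batch: Gamma(4 + 168, 5 + 23) = Gamma(172, 28).
Total count: 25 + 17 + 7 + 8 = 57.
Total exposure: 6 + 4 + 4.5 + 2.5 = 17 months.
After the second batch: Gamma(172 + 57, 28 + 17) = Gamma(229, 45).
Posterior variance = α'/β'² = 229/2025.

229/2025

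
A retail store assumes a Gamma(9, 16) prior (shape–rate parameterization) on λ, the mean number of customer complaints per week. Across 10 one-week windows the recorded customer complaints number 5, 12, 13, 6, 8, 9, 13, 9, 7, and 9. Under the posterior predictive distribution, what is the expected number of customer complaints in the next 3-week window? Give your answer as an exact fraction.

Total count: 5 + 12 + 13 + 6 + 8 + 9 + 13 + 9 + 7 + 9 = 91.
Total exposure: 10 weeks.
Conjugate update: add total count to the shape and total exposure to the rate, giving Gamma(100, 26).
Predictive mean over a 3-week window = T·E[λ|data] = 3·100/26 = 150/13.

150/13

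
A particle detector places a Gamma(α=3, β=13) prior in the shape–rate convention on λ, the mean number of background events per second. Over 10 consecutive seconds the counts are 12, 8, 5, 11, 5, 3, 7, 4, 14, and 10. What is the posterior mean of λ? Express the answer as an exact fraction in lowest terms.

82/23

Total count: 12 + 8 + 5 + 11 + 5 + 3 + 7 + 4 + 14 + 10 = 79.
Total exposure: 10 seconds.
By Gamma–Poisson conjugacy, the posterior is Gamma(α + Σx, β + Σt) = Gamma(3 + 79, 13 + 10) = Gamma(82, 23).
Posterior mean = α'/β' = 82/23.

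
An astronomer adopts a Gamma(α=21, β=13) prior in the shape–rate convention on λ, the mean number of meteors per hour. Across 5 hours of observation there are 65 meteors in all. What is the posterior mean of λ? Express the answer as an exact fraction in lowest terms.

43/9

Total count 65 over total exposure 5 hours.
Conjugate update: add total count to the shape and total exposure to the rate, giving Gamma(86, 18).
Posterior mean = α'/β' = 86/18 = 43/9.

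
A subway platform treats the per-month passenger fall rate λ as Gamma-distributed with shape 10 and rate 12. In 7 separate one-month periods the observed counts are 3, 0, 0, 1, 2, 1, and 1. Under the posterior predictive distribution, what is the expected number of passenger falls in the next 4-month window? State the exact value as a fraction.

Total count: 3 + 0 + 0 + 1 + 2 + 1 + 1 = 8.
Total exposure: 7 months.
By Gamma–Poisson conjugacy, the posterior is Gamma(α + Σx, β + Σt) = Gamma(10 + 8, 12 + 7) = Gamma(18, 19).
Predictive mean over a 4-month window = T·E[λ|data] = 4·18/19 = 72/19.

72/19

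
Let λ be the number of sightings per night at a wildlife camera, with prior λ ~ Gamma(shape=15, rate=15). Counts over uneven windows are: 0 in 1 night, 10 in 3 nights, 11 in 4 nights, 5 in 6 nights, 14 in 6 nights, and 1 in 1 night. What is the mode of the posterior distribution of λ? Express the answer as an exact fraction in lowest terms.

Total count: 0 + 10 + 11 + 5 + 14 + 1 = 41.
Total exposure: 1 + 3 + 4 + 6 + 6 + 1 = 21 nights.
Posterior: α' = 15 + 41 = 56, β' = 15 + 21 = 36.
Posterior mode = (α'−1)/β' = 55/36.

55/36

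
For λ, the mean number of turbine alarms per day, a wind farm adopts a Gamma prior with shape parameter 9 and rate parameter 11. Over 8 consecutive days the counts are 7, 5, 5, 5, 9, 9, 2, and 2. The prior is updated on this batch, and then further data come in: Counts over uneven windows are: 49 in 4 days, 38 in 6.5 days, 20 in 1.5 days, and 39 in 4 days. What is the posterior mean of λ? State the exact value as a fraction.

199/35

Total count: 7 + 5 + 5 + 5 + 9 + 9 + 2 + 2 = 44.
Total exposure: 8 days.
After the first batch: Gamma(9 + 44, 11 + 8) = Gamma(53, 19).
Total count: 49 + 38 + 20 + 39 = 146.
Total exposure: 4 + 6.5 + 1.5 + 4 = 16 days.
After the second batch: Gamma(53 + 146, 19 + 16) = Gamma(199, 35).
Posterior mean = α'/β' = 199/35.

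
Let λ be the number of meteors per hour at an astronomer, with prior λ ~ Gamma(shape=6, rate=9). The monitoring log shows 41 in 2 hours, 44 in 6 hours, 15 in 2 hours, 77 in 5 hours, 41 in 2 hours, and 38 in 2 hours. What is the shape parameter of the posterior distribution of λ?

Total count: 41 + 44 + 15 + 77 + 41 + 38 = 256.
Total exposure: 2 + 6 + 2 + 5 + 2 + 2 = 19 hours.
Gamma(α, β) with Poisson data over total exposure Σt gives posterior Gamma(α+Σx, β+Σt) = Gamma(262, 28).

262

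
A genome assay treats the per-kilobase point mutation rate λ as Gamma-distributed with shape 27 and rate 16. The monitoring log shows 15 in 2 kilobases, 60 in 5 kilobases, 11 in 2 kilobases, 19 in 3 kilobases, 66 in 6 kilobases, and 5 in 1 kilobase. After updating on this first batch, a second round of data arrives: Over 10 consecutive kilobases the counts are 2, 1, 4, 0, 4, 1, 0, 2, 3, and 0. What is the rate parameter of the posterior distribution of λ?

Total count: 15 + 60 + 11 + 19 + 66 + 5 = 176.
Total exposure: 2 + 5 + 2 + 3 + 6 + 1 = 19 kilobases.
After the first batch: Gamma(27 + 176, 16 + 19) = Gamma(203, 35).
Total count: 2 + 1 + 4 + 0 + 4 + 1 + 0 + 2 + 3 + 0 = 17.
Total exposure: 10 kilobases.
After the second batch: Gamma(203 + 17, 35 + 10) = Gamma(220, 45).

45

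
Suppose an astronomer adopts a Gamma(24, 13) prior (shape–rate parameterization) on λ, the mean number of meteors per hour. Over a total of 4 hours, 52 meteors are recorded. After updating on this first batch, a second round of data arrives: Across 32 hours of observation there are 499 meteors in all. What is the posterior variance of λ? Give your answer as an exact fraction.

Total count 52 over total exposure 4 hours.
After the first batch: Gamma(24 + 52, 13 + 4) = Gamma(76, 17).
Total count 499 over total exposure 32 hours.
After the second batch: Gamma(76 + 499, 17 + 32) = Gamma(575, 49).
Posterior variance = α'/β'² = 575/2401.

575/2401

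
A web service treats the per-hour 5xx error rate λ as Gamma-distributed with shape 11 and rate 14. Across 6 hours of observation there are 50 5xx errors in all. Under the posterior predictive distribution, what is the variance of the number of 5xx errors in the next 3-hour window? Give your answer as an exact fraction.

4209/400

Total count 50 over total exposure 6 hours.
Conjugate update: add total count to the shape and total exposure to the rate, giving Gamma(61, 20).
The posterior predictive for a window of length T is Negative Binomial with variance T·α'·(β'+T)/β'² = 3·61·23/400 = 4209/400.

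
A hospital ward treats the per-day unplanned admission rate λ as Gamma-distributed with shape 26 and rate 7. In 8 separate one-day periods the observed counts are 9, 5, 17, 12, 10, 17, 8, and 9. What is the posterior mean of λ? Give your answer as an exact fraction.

113/15

Total count: 9 + 5 + 17 + 12 + 10 + 17 + 8 + 9 = 87.
Total exposure: 8 days.
The Gamma prior is conjugate for the Poisson rate, so λ | data ~ Gamma(26+87, 7+8) = Gamma(113, 15).
Posterior mean = α'/β' = 113/15.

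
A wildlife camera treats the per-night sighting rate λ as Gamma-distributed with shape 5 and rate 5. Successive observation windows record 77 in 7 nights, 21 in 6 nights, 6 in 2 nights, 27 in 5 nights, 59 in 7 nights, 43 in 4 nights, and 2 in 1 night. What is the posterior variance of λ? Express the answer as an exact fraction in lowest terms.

Total count: 77 + 21 + 6 + 27 + 59 + 43 + 2 = 235.
Total exposure: 7 + 6 + 2 + 5 + 7 + 4 + 1 = 32 nights.
The Gamma prior is conjugate for the Poisson rate, so λ | data ~ Gamma(5+235, 5+32) = Gamma(240, 37).
Posterior variance = α'/β'² = 240/1369.

240/1369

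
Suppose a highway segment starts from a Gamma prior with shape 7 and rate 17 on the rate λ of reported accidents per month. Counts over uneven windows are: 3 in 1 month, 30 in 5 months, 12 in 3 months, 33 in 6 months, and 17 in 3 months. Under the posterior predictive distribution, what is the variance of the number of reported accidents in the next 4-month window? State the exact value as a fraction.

15912/1225

Total count: 3 + 30 + 12 + 33 + 17 = 95.
Total exposure: 1 + 5 + 3 + 6 + 3 = 18 months.
Gamma(α, β) with Poisson data over total exposure Σt gives posterior Gamma(α+Σx, β+Σt) = Gamma(102, 35).
The posterior predictive for a window of length T is Negative Binomial with variance T·α'·(β'+T)/β'² = 4·102·39/1225 = 15912/1225.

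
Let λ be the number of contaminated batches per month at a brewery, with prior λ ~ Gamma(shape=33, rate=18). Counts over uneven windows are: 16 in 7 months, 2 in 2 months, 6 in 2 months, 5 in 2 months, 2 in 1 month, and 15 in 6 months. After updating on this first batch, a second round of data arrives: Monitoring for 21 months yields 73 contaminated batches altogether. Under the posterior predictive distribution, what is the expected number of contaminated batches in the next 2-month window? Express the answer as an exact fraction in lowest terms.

Total count: 16 + 2 + 6 + 5 + 2 + 15 = 46.
Total exposure: 7 + 2 + 2 + 2 + 1 + 6 = 20 months.
After the first batch: Gamma(33 + 46, 18 + 20) = Gamma(79, 38).
Total count 73 over total exposure 21 months.
After the second batch: Gamma(79 + 73, 38 + 21) = Gamma(152, 59).
Predictive mean over a 2-month window = T·E[λ|data] = 2·152/59 = 304/59.

304/59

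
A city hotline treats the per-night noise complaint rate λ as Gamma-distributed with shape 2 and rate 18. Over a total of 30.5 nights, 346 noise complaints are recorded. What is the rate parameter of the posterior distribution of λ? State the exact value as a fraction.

Total count 346 over total exposure 30.5 nights.
Gamma(α, β) with Poisson data over total exposure Σt gives posterior Gamma(α+Σx, β+Σt) = Gamma(348, 97/2).

97/2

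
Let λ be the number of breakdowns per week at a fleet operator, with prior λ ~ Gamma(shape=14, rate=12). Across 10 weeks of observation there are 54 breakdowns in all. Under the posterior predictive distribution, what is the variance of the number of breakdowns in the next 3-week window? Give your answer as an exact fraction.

Total count 54 over total exposure 10 weeks.
Posterior: α' = 14 + 54 = 68, β' = 12 + 10 = 22.
The posterior predictive for a window of length T is Negative Binomial with variance T·α'·(β'+T)/β'² = 3·68·25/484 = 1275/121.

1275/121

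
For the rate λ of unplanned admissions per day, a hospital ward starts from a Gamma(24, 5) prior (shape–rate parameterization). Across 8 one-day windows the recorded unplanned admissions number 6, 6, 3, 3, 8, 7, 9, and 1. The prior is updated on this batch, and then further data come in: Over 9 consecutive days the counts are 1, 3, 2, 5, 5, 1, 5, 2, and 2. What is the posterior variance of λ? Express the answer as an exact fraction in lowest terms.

93/484

Total count: 6 + 6 + 3 + 3 + 8 + 7 + 9 + 1 = 43.
Total exposure: 8 days.
After the first batch: Gamma(24 + 43, 5 + 8) = Gamma(67, 13).
Total count: 1 + 3 + 2 + 5 + 5 + 1 + 5 + 2 + 2 = 26.
Total exposure: 9 days.
After the second batch: Gamma(67 + 26, 13 + 9) = Gamma(93, 22).
Posterior variance = α'/β'² = 93/484.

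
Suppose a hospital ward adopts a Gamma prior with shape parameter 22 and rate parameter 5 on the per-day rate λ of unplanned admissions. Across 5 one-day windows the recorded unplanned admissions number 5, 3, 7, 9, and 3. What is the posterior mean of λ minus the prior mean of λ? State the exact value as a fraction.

Total count: 5 + 3 + 7 + 9 + 3 = 27.
Total exposure: 5 days.
Gamma(α, β) with Poisson data over total exposure Σt gives posterior Gamma(α+Σx, β+Σt) = Gamma(49, 10).
Posterior mean = 49/10 = 49/10; prior mean = 22/5 = 22/5. Difference = 49/10 − 22/5 = 1/2.

1/2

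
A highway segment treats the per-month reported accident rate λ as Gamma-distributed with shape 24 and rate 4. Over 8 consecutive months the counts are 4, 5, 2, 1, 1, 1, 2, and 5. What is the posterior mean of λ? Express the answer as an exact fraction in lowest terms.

Total count: 4 + 5 + 2 + 1 + 1 + 1 + 2 + 5 = 21.
Total exposure: 8 months.
Gamma(α, β) with Poisson data over total exposure Σt gives posterior Gamma(α+Σx, β+Σt) = Gamma(45, 12).
Posterior mean = α'/β' = 45/12 = 15/4.

15/4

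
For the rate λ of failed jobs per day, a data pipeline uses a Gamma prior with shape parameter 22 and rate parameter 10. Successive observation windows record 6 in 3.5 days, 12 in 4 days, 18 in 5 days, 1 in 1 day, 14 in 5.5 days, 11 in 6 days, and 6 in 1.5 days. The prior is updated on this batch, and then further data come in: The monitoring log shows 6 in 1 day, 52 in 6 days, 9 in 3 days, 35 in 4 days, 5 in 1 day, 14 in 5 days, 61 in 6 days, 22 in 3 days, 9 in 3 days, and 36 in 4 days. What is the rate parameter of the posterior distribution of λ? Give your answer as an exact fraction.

145/2

Total count: 6 + 12 + 18 + 1 + 14 + 11 + 6 = 68.
Total exposure: 3.5 + 4 + 5 + 1 + 5.5 + 6 + 1.5 = 26.5 days.
After the first batch: Gamma(22 + 68, 10 + 26.5) = Gamma(90, 73/2).
Total count: 6 + 52 + 9 + 35 + 5 + 14 + 61 + 22 + 9 + 36 = 249.
Total exposure: 1 + 6 + 3 + 4 + 1 + 5 + 6 + 3 + 3 + 4 = 36 days.
After the second batch: Gamma(90 + 249, 73/2 + 36) = Gamma(339, 145/2).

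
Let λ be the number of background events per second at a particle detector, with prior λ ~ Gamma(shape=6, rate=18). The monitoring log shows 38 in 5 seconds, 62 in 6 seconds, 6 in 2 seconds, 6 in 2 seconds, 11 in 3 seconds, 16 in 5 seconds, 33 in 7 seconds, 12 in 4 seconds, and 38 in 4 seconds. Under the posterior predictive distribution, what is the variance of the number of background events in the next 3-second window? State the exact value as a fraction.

10089/784

Total count: 38 + 62 + 6 + 6 + 11 + 16 + 33 + 12 + 38 = 222.
Total exposure: 5 + 6 + 2 + 2 + 3 + 5 + 7 + 4 + 4 = 38 seconds.
By Gamma–Poisson conjugacy, the posterior is Gamma(α + Σx, β + Σt) = Gamma(6 + 222, 18 + 38) = Gamma(228, 56).
The posterior predictive for a window of length T is Negative Binomial with variance T·α'·(β'+T)/β'² = 3·228·59/3136 = 10089/784.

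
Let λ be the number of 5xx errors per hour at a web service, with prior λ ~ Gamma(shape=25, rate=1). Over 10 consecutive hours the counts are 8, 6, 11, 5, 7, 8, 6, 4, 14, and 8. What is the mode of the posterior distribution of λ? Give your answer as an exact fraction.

Total count: 8 + 6 + 11 + 5 + 7 + 8 + 6 + 4 + 14 + 8 = 77.
Total exposure: 10 hours.
Gamma(α, β) with Poisson data over total exposure Σt gives posterior Gamma(α+Σx, β+Σt) = Gamma(102, 11).
Posterior mode = (α'−1)/β' = 101/11.

101/11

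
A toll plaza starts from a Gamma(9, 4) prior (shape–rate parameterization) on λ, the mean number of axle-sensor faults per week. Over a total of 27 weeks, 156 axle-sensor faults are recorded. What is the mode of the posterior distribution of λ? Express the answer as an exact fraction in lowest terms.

164/31

Total count 156 over total exposure 27 weeks.
Posterior: α' = 9 + 156 = 165, β' = 4 + 27 = 31.
Posterior mode = (α'−1)/β' = 164/31.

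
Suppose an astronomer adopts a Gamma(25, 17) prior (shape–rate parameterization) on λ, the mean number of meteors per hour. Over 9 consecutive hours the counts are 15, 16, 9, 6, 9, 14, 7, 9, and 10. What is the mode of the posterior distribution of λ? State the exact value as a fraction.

119/26

Total count: 15 + 16 + 9 + 6 + 9 + 14 + 7 + 9 + 10 = 95.
Total exposure: 9 hours.
Gamma(α, β) with Poisson data over total exposure Σt gives posterior Gamma(α+Σx, β+Σt) = Gamma(120, 26).
Posterior mode = (α'−1)/β' = 119/26.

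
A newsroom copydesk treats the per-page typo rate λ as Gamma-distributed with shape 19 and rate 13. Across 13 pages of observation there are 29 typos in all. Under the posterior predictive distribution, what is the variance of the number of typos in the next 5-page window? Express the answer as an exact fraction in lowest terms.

1860/169

Total count 29 over total exposure 13 pages.
The Gamma prior is conjugate for the Poisson rate, so λ | data ~ Gamma(19+29, 13+13) = Gamma(48, 26).
The posterior predictive for a window of length T is Negative Binomial with variance T·α'·(β'+T)/β'² = 5·48·31/676 = 1860/169.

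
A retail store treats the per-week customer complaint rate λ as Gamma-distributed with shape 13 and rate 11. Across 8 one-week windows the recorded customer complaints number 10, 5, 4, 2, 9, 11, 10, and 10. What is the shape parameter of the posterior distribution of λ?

74

Total count: 10 + 5 + 4 + 2 + 9 + 11 + 10 + 10 = 61.
Total exposure: 8 weeks.
Conjugate update: add total count to the shape and total exposure to the rate, giving Gamma(74, 19).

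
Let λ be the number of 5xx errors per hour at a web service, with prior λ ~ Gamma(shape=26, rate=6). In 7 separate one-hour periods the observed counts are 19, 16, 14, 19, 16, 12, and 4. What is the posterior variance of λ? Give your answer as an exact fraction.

Total count: 19 + 16 + 14 + 19 + 16 + 12 + 4 = 100.
Total exposure: 7 hours.
Posterior: α' = 26 + 100 = 126, β' = 6 + 7 = 13.
Posterior variance = α'/β'² = 126/169.

126/169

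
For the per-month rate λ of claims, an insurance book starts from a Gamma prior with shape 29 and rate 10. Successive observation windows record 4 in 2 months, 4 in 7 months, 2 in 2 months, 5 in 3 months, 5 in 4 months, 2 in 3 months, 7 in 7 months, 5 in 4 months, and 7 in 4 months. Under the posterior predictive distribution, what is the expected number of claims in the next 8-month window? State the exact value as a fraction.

280/23

Total count: 4 + 4 + 2 + 5 + 5 + 2 + 7 + 5 + 7 = 41.
Total exposure: 2 + 7 + 2 + 3 + 4 + 3 + 7 + 4 + 4 = 36 months.
The Gamma prior is conjugate for the Poisson rate, so λ | data ~ Gamma(29+41, 10+36) = Gamma(70, 46).
Predictive mean over an 8-month window = T·E[λ|data] = 8·70/46 = 280/23.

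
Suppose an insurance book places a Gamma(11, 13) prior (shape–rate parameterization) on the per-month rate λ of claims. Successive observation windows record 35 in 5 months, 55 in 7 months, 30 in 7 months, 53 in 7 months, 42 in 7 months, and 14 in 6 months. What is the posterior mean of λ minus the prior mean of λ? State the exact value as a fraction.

Total count: 35 + 55 + 30 + 53 + 42 + 14 = 229.
Total exposure: 5 + 7 + 7 + 7 + 7 + 6 = 39 months.
Conjugate update: add total count to the shape and total exposure to the rate, giving Gamma(240, 52).
Posterior mean = 240/52 = 60/13; prior mean = 11/13 = 11/13. Difference = 60/13 − 11/13 = 49/13.

49/13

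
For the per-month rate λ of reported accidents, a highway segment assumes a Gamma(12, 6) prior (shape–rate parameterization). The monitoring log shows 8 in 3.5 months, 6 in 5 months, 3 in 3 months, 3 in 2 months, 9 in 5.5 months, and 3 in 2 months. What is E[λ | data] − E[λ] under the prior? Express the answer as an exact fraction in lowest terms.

-10/27

Total count: 8 + 6 + 3 + 3 + 9 + 3 = 32.
Total exposure: 3.5 + 5 + 3 + 2 + 5.5 + 2 = 21 months.
Gamma(α, β) with Poisson data over total exposure Σt gives posterior Gamma(α+Σx, β+Σt) = Gamma(44, 27).
Posterior mean = 44/27 = 44/27; prior mean = 12/6 = 2. Difference = 44/27 − 2 = -10/27.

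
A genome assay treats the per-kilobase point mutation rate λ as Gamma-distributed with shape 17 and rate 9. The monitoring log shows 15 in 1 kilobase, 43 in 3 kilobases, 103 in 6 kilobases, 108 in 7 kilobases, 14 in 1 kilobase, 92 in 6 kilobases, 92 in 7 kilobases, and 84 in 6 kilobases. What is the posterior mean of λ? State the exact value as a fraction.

284/23

Total count: 15 + 43 + 103 + 108 + 14 + 92 + 92 + 84 = 551.
Total exposure: 1 + 3 + 6 + 7 + 1 + 6 + 7 + 6 = 37 kilobases.
By Gamma–Poisson conjugacy, the posterior is Gamma(α + Σx, β + Σt) = Gamma(17 + 551, 9 + 37) = Gamma(568, 46).
Posterior mean = α'/β' = 568/46 = 284/23.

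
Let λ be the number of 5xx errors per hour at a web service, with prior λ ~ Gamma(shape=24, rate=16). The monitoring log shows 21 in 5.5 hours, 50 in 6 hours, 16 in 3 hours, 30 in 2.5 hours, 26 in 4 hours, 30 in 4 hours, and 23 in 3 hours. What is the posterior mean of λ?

Total count: 21 + 50 + 16 + 30 + 26 + 30 + 23 = 196.
Total exposure: 5.5 + 6 + 3 + 2.5 + 4 + 4 + 3 = 28 hours.
Posterior: α' = 24 + 196 = 220, β' = 16 + 28 = 44.
Posterior mean = α'/β' = 220/44 = 5.

5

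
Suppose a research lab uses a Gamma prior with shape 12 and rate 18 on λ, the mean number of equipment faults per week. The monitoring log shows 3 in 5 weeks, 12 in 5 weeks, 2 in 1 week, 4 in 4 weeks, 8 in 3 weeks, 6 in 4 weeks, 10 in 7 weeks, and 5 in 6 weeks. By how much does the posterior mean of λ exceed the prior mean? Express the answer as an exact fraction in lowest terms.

Total count: 3 + 12 + 2 + 4 + 8 + 6 + 10 + 5 = 50.
Total exposure: 5 + 5 + 1 + 4 + 3 + 4 + 7 + 6 = 35 weeks.
The Gamma prior is conjugate for the Poisson rate, so λ | data ~ Gamma(12+50, 18+35) = Gamma(62, 53).
Posterior mean = 62/53 = 62/53; prior mean = 12/18 = 2/3. Difference = 62/53 − 2/3 = 80/159.

80/159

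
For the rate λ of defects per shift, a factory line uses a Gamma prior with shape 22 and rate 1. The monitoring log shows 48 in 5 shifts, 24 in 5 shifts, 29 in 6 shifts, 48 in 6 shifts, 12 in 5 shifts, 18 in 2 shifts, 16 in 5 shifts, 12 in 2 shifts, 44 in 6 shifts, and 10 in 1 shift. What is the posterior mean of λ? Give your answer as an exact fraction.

283/44

Total count: 48 + 24 + 29 + 48 + 12 + 18 + 16 + 12 + 44 + 10 = 261.
Total exposure: 5 + 5 + 6 + 6 + 5 + 2 + 5 + 2 + 6 + 1 = 43 shifts.
By Gamma–Poisson conjugacy, the posterior is Gamma(α + Σx, β + Σt) = Gamma(22 + 261, 1 + 43) = Gamma(283, 44).
Posterior mean = α'/β' = 283/44.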